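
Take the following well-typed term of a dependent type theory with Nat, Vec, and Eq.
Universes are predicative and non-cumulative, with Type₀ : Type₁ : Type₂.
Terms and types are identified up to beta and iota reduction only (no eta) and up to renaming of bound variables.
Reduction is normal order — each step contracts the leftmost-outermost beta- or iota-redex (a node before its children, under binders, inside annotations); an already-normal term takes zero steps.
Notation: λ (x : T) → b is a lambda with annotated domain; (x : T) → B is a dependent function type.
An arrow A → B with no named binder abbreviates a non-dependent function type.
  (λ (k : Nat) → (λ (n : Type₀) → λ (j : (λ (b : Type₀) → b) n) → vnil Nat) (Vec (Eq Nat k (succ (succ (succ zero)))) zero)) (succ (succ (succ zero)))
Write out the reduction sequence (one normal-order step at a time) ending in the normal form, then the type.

normal-order reduction sequence:
  (λ (k : Nat) → (λ (n : Type₀) → λ (j : (λ (b : Type₀) → b) n) → vnil Nat) (Vec (Eq Nat k (succ (succ (succ zero)))) zero)) (succ (succ (succ zero)))
  ~> (λ (k : Type₀) → λ (n : (λ (j : Type₀) → j) k) → vnil Nat) (Vec (Eq Nat (succ (succ (succ zero))) (succ (succ (succ zero)))) zero)
  ~> λ (k : (λ (n : Type₀) → n) (Vec (Eq Nat (succ (succ (succ zero))) (succ (succ (succ zero)))) zero)) → vnil Nat
  ~> λ (k : Vec (Eq Nat (succ (succ (succ zero))) (succ (succ (succ zero)))) zero) → vnil Nat
the term's type:
  Vec (Eq Nat (succ (succ (succ zero))) (succ (succ (succ zero)))) zero → Vec Nat zero


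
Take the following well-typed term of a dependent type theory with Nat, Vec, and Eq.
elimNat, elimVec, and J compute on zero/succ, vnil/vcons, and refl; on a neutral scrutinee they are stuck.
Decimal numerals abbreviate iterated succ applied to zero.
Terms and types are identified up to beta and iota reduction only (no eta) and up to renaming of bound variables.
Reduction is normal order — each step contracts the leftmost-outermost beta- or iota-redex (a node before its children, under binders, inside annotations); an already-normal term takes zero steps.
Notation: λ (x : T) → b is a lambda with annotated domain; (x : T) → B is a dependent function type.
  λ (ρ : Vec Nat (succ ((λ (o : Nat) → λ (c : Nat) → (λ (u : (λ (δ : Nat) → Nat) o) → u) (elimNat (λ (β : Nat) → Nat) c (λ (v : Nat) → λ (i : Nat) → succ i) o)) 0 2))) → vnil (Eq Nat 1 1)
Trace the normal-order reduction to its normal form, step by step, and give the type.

reduction (normal order):
  λ (ρ : Vec Nat (succ ((λ (o : Nat) → λ (c : Nat) → (λ (u : (λ (δ : Nat) → Nat) o) → u) (elimNat (λ (β : Nat) → Nat) c (λ (v : Nat) → λ (i : Nat) → succ i) o)) 0 2))) → vnil (Eq Nat 1 1)
  ~> λ (ρ : Vec Nat (succ ((λ (o : Nat) → (λ (c : (λ (u : Nat) → Nat) 0) → c) (elimNat (λ (δ : Nat) → Nat) o (λ (β : Nat) → λ (v : Nat) → succ v) 0)) 2))) → vnil (Eq Nat 1 1)
  ~> λ (ρ : Vec Nat (succ ((λ (o : (λ (c : Nat) → Nat) 0) → o) (elimNat (λ (u : Nat) → Nat) 2 (λ (δ : Nat) → λ (β : Nat) → succ β) 0)))) → vnil (Eq Nat 1 1)
  ~> λ (ρ : Vec Nat (succ (elimNat (λ (o : Nat) → Nat) 2 (λ (c : Nat) → λ (u : Nat) → succ u) 0))) → vnil (Eq Nat 1 1)
  ~> λ (ρ : Vec Nat 3) → vnil (Eq Nat 1 1)
type:
  (ρ : Vec Nat 3) → Vec (Eq Nat 1 1) 0


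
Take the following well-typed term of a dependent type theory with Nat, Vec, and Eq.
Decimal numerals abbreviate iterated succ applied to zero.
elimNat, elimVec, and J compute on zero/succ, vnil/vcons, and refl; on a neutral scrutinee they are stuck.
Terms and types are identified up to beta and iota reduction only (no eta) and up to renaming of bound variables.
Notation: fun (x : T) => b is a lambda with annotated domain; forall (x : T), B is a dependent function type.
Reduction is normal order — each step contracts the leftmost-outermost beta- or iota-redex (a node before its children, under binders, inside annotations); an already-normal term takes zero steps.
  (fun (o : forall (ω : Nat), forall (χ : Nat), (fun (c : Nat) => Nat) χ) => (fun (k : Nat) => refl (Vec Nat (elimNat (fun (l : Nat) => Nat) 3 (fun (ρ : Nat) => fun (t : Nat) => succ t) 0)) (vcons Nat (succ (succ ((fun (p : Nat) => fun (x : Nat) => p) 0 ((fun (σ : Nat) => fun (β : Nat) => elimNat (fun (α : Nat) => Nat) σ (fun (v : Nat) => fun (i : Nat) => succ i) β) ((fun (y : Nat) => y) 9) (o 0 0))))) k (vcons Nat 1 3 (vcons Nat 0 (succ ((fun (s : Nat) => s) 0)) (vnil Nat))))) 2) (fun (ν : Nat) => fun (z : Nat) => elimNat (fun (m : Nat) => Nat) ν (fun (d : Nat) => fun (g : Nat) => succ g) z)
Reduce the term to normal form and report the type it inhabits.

normal form:
  refl (Vec Nat 3) (vcons Nat 2 2 (vcons Nat 1 3 (vcons Nat 0 1 (vnil Nat))))
type:
  Eq (Vec Nat 3) (vcons Nat 2 2 (vcons Nat 1 3 (vcons Nat 0 1 (vnil Nat)))) (vcons Nat 2 2 (vcons Nat 1 3 (vcons Nat 0 1 (vnil Nat))))


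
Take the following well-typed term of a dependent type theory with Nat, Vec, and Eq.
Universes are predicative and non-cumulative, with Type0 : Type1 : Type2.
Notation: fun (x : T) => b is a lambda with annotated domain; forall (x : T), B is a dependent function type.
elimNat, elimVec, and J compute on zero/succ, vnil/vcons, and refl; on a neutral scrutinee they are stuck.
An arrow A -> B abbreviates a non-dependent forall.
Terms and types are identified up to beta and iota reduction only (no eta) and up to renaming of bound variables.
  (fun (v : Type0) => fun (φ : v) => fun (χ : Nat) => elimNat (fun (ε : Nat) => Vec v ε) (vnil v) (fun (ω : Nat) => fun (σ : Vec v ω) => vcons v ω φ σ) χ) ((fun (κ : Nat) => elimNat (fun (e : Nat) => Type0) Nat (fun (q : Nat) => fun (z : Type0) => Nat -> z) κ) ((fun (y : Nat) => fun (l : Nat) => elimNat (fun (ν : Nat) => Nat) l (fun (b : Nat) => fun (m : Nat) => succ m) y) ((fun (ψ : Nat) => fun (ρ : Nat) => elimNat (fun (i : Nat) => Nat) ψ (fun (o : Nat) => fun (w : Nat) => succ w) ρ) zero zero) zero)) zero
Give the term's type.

inferred type:
  forall (v : Nat), Vec Nat v


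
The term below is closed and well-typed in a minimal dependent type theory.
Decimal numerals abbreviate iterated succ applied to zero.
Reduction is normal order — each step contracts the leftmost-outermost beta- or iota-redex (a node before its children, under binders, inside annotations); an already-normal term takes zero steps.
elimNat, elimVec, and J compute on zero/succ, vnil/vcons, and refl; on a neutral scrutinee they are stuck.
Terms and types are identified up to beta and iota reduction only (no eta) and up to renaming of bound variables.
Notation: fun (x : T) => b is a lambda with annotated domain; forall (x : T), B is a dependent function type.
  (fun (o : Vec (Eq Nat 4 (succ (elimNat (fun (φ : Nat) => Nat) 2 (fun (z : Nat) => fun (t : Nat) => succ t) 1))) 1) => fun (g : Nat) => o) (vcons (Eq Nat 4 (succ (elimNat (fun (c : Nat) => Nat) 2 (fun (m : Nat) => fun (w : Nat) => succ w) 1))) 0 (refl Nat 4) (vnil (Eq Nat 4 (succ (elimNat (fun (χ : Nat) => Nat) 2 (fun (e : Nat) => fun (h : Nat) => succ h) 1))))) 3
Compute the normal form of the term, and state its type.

resulting normal form:
  vcons (Eq Nat 4 4) 0 (refl Nat 4) (vnil (Eq Nat 4 4))
inferred type:
  Vec (Eq Nat 4 4) 1
observation: contracting a beta-redex first, the term normalizes in 10 steps.


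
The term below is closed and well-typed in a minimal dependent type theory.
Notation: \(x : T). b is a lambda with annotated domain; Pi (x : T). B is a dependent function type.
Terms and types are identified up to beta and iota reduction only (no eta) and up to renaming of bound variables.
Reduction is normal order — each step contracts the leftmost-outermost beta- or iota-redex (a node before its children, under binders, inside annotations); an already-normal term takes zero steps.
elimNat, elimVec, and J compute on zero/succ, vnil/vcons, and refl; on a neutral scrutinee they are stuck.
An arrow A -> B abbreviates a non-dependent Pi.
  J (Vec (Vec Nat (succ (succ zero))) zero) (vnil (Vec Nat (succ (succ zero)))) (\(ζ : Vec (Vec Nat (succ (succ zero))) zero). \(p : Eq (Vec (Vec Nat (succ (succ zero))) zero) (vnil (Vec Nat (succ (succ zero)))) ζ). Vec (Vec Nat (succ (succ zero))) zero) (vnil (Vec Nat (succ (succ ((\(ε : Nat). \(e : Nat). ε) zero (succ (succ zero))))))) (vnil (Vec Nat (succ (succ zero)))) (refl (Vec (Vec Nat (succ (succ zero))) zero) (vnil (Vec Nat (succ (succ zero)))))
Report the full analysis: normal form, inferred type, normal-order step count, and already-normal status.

reduced normal form:
  vnil (Vec Nat (succ (succ zero)))
type:
  Vec (Vec Nat (succ (succ zero))) zero
normal-order step count: 3
started in normal form: no
first contracted redex: a J iota-redex


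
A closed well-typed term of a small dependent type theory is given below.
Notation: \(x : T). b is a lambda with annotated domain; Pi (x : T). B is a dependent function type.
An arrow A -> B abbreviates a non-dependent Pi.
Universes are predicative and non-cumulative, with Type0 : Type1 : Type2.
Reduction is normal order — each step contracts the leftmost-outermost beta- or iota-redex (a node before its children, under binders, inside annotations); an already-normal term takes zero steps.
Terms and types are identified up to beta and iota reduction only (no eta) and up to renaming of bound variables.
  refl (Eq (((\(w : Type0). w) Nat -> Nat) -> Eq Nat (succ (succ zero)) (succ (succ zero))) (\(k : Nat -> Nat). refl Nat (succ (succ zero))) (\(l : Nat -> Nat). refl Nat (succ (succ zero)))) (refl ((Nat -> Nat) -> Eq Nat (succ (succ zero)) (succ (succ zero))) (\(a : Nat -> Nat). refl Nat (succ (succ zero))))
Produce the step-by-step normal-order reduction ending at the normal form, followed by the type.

reduction (normal order):
  refl (Eq (((\(w : Type0). w) Nat -> Nat) -> Eq Nat (succ (succ zero)) (succ (succ zero))) (\(k : Nat -> Nat). refl Nat (succ (succ zero))) (\(l : Nat -> Nat). refl Nat (succ (succ zero)))) (refl ((Nat -> Nat) -> Eq Nat (succ (succ zero)) (succ (succ zero))) (\(a : Nat -> Nat). refl Nat (succ (succ zero))))
  ~> refl (Eq ((Nat -> Nat) -> Eq Nat (succ (succ zero)) (succ (succ zero))) (\(w : Nat -> Nat). refl Nat (succ (succ zero))) (\(k : Nat -> Nat). refl Nat (succ (succ zero)))) (refl ((Nat -> Nat) -> Eq Nat (succ (succ zero)) (succ (succ zero))) (\(l : Nat -> Nat). refl Nat (succ (succ zero))))
type:
  Eq (Eq ((Nat -> Nat) -> Eq Nat (succ (succ zero)) (succ (succ zero))) (\(w : Nat -> Nat). refl Nat (succ (succ zero))) (\(k : Nat -> Nat). refl Nat (succ (succ zero)))) (refl ((Nat -> Nat) -> Eq Nat (succ (succ zero)) (succ (succ zero))) (\(l : Nat -> Nat). refl Nat (succ (succ zero)))) (refl ((Nat -> Nat) -> Eq Nat (succ (succ zero)) (succ (succ zero))) (\(a : Nat -> Nat). refl Nat (succ (succ zero))))


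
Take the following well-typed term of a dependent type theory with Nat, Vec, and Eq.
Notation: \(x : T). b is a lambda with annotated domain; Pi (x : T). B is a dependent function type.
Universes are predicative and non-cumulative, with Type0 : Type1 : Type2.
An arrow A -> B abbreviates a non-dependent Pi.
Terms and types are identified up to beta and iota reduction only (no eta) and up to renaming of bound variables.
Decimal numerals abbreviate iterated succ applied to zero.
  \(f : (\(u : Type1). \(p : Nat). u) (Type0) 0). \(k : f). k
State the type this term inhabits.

type:
  Pi (f : Type0). f -> f


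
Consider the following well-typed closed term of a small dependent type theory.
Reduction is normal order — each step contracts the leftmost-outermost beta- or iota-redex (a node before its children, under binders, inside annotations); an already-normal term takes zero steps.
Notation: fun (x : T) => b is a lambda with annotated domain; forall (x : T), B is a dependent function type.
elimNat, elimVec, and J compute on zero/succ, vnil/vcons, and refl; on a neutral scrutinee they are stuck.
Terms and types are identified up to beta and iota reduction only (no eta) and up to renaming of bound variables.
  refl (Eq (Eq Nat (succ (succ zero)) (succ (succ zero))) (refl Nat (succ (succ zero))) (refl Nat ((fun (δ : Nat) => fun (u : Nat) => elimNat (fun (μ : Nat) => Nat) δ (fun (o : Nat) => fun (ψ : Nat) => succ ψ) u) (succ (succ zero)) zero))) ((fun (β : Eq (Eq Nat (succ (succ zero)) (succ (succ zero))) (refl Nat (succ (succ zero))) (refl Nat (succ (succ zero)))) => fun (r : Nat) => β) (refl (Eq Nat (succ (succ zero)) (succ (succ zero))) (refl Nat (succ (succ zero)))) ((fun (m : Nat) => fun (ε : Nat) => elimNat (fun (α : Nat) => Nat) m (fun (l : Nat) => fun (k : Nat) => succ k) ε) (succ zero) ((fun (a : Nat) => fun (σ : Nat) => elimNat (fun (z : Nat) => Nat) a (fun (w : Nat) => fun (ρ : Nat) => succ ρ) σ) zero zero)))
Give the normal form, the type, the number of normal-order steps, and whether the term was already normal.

resulting normal form:
  refl (Eq (Eq Nat (succ (succ zero)) (succ (succ zero))) (refl Nat (succ (succ zero))) (refl Nat (succ (succ zero)))) (refl (Eq Nat (succ (succ zero)) (succ (succ zero))) (refl Nat (succ (succ zero))))
inferred type:
  Eq (Eq (Eq Nat (succ (succ zero)) (succ (succ zero))) (refl Nat (succ (succ zero))) (refl Nat (succ (succ zero)))) (refl (Eq Nat (succ (succ zero)) (succ (succ zero))) (refl Nat (succ (succ zero)))) (refl (Eq Nat (succ (succ zero)) (succ (succ zero))) (refl Nat (succ (succ zero))))
steps to reach normal form (normal order): 5
already normal: no
first contracted redex: a beta-redex


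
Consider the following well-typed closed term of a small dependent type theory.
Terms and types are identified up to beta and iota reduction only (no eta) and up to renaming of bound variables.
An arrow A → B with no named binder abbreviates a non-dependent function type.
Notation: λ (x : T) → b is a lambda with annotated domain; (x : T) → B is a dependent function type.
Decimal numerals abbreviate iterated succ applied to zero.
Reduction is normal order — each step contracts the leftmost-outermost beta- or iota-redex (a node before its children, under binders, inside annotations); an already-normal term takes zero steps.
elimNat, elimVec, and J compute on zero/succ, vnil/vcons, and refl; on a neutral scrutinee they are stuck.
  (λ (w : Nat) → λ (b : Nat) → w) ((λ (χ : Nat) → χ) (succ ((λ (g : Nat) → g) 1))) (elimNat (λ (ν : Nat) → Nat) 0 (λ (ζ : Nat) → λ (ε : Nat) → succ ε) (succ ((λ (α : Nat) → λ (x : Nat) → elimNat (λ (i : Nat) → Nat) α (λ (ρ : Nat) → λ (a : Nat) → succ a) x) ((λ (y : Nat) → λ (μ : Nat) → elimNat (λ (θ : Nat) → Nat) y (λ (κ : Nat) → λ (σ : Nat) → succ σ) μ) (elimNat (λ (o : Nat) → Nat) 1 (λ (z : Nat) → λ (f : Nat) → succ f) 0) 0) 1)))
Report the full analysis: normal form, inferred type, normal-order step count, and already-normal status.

normal form:
  2
type:
  Nat
reduction steps (normal order): 4
started in normal form: no
first contracted redex: a beta-redex


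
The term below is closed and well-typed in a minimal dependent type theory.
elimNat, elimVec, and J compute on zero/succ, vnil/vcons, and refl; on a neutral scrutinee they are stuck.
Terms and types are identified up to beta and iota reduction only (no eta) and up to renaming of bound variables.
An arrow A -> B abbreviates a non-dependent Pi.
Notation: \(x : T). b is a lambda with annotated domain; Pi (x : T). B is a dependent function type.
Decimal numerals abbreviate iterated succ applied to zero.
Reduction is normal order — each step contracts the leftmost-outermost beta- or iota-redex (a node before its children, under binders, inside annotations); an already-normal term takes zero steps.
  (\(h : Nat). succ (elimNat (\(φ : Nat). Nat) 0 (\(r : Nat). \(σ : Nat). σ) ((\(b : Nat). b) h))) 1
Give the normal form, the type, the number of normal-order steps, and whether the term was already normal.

resulting normal form:
  1
type:
  Nat
steps to reach normal form (normal order): 6
term was already normal: no
first redex: a beta-redex


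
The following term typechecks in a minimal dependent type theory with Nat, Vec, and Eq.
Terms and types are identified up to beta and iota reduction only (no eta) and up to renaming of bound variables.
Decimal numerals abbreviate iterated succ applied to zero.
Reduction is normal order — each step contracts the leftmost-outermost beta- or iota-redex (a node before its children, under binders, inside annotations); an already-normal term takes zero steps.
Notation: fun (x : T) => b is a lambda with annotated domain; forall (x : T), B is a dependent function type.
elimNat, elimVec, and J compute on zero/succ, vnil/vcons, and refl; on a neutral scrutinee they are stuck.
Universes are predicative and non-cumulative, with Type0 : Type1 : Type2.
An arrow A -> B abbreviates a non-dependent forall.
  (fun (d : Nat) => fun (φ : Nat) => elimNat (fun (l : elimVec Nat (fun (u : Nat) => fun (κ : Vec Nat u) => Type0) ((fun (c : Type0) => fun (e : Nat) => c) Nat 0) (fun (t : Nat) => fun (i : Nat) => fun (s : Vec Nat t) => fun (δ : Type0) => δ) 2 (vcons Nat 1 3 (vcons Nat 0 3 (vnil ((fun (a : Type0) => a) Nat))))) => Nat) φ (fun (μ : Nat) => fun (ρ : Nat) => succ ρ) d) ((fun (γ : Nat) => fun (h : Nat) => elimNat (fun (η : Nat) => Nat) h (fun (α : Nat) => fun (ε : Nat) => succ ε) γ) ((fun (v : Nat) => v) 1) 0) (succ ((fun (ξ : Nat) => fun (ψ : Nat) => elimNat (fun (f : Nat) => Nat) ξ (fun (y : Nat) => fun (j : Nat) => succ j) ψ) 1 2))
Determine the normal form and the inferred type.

reduced normal form:
  5
the term's type:
  Nat
observation: the first redex contracted is a beta-redex; the normal form is reached in 35 normal-order steps.


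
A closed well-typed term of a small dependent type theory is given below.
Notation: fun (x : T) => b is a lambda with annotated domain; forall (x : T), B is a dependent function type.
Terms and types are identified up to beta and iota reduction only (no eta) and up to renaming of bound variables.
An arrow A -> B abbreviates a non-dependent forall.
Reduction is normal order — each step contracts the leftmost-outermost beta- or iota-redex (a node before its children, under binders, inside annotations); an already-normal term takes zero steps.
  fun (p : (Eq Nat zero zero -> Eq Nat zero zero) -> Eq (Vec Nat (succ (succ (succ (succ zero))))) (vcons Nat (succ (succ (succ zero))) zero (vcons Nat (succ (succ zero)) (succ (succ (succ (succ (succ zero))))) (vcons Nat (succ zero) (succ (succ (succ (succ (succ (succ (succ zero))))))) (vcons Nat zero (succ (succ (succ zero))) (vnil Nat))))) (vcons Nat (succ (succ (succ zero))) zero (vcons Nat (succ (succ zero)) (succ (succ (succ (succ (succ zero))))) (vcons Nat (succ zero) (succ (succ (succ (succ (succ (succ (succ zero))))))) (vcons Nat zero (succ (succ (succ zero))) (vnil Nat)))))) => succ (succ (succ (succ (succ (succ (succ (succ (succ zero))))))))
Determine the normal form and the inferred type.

normal form:
  fun (p : (Eq Nat zero zero -> Eq Nat zero zero) -> Eq (Vec Nat (succ (succ (succ (succ zero))))) (vcons Nat (succ (succ (succ zero))) zero (vcons Nat (succ (succ zero)) (succ (succ (succ (succ (succ zero))))) (vcons Nat (succ zero) (succ (succ (succ (succ (succ (succ (succ zero))))))) (vcons Nat zero (succ (succ (succ zero))) (vnil Nat))))) (vcons Nat (succ (succ (succ zero))) zero (vcons Nat (succ (succ zero)) (succ (succ (succ (succ (succ zero))))) (vcons Nat (succ zero) (succ (succ (succ (succ (succ (succ (succ zero))))))) (vcons Nat zero (succ (succ (succ zero))) (vnil Nat)))))) => succ (succ (succ (succ (succ (succ (succ (succ (succ zero))))))))
the term's type:
  ((Eq Nat zero zero -> Eq Nat zero zero) -> Eq (Vec Nat (succ (succ (succ (succ zero))))) (vcons Nat (succ (succ (succ zero))) zero (vcons Nat (succ (succ zero)) (succ (succ (succ (succ (succ zero))))) (vcons Nat (succ zero) (succ (succ (succ (succ (succ (succ (succ zero))))))) (vcons Nat zero (succ (succ (succ zero))) (vnil Nat))))) (vcons Nat (succ (succ (succ zero))) zero (vcons Nat (succ (succ zero)) (succ (succ (succ (succ (succ zero))))) (vcons Nat (succ zero) (succ (succ (succ (succ (succ (succ (succ zero))))))) (vcons Nat zero (succ (succ (succ zero))) (vnil Nat)))))) -> Nat


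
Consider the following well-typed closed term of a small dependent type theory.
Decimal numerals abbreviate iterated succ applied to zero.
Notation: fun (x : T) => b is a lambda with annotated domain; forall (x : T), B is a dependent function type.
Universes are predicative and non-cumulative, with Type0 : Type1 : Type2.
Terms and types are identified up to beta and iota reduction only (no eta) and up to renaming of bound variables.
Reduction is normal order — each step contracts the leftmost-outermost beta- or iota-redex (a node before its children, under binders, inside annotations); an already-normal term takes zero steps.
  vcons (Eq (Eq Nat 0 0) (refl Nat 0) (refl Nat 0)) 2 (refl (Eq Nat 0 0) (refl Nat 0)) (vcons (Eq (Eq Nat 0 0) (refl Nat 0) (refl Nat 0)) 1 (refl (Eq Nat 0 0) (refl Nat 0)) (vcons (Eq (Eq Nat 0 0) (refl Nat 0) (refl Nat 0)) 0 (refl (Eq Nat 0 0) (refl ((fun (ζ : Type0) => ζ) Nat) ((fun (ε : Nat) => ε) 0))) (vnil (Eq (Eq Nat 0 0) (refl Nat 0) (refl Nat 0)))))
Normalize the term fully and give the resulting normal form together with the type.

resulting normal form:
  vcons (Eq (Eq Nat 0 0) (refl Nat 0) (refl Nat 0)) 2 (refl (Eq Nat 0 0) (refl Nat 0)) (vcons (Eq (Eq Nat 0 0) (refl Nat 0) (refl Nat 0)) 1 (refl (Eq Nat 0 0) (refl Nat 0)) (vcons (Eq (Eq Nat 0 0) (refl Nat 0) (refl Nat 0)) 0 (refl (Eq Nat 0 0) (refl Nat 0)) (vnil (Eq (Eq Nat 0 0) (refl Nat 0) (refl Nat 0)))))
inferred type:
  Vec (Eq (Eq Nat 0 0) (refl Nat 0) (refl Nat 0)) 3


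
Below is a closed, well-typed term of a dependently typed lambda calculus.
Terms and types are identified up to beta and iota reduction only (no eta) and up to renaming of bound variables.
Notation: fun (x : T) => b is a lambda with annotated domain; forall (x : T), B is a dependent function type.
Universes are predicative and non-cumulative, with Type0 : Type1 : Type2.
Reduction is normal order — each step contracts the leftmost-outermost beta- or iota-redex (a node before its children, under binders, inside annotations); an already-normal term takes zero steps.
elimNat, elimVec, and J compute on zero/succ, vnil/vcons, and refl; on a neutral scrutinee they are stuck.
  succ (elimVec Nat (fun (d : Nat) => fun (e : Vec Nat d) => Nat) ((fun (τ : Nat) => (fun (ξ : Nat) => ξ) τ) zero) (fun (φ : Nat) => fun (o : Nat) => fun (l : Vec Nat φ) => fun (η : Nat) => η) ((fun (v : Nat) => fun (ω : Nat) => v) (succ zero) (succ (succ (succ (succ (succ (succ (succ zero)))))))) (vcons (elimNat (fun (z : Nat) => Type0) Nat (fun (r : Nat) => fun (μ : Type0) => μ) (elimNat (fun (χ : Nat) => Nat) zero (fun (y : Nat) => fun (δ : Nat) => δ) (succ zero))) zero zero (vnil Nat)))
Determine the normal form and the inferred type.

normal form:
  succ zero
the term's type:
  Nat


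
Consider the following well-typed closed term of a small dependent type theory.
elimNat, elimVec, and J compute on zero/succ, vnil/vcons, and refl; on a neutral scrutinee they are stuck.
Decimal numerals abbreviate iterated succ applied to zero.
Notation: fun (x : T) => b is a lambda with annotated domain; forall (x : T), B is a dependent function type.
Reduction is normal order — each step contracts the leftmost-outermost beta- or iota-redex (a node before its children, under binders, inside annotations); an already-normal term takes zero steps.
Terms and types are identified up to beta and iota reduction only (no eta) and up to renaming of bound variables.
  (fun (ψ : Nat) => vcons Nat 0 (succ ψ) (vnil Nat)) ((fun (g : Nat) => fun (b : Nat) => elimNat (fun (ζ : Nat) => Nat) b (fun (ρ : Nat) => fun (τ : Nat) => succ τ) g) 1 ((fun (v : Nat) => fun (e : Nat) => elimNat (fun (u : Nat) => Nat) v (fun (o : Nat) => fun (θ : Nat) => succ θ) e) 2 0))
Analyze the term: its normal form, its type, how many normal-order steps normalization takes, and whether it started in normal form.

normal form:
  vcons Nat 0 4 (vnil Nat)
inferred type:
  Vec Nat 1
normal-order step count: 10
already normal: no
first contracted redex: a beta-redex


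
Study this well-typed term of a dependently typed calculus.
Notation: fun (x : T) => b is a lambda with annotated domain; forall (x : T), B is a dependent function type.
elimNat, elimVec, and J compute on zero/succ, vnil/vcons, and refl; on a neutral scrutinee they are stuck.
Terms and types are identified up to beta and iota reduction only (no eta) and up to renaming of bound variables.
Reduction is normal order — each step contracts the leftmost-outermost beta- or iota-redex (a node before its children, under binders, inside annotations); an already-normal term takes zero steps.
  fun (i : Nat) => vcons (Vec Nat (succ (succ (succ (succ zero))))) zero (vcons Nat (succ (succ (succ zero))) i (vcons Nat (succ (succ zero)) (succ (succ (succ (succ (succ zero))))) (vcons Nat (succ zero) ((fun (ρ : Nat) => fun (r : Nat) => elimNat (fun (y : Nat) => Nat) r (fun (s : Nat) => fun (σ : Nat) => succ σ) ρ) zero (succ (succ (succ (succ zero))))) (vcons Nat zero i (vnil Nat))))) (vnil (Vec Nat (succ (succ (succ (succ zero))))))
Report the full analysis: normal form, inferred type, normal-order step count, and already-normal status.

reduced normal form:
  fun (i : Nat) => vcons (Vec Nat (succ (succ (succ (succ zero))))) zero (vcons Nat (succ (succ (succ zero))) i (vcons Nat (succ (succ zero)) (succ (succ (succ (succ (succ zero))))) (vcons Nat (succ zero) (succ (succ (succ (succ zero)))) (vcons Nat zero i (vnil Nat))))) (vnil (Vec Nat (succ (succ (succ (succ zero))))))
the term's type:
  forall (i : Nat), Vec (Vec Nat (succ (succ (succ (succ zero))))) (succ zero)
reduction steps (normal order): 3
started in normal form: no
first redex: a beta-redex


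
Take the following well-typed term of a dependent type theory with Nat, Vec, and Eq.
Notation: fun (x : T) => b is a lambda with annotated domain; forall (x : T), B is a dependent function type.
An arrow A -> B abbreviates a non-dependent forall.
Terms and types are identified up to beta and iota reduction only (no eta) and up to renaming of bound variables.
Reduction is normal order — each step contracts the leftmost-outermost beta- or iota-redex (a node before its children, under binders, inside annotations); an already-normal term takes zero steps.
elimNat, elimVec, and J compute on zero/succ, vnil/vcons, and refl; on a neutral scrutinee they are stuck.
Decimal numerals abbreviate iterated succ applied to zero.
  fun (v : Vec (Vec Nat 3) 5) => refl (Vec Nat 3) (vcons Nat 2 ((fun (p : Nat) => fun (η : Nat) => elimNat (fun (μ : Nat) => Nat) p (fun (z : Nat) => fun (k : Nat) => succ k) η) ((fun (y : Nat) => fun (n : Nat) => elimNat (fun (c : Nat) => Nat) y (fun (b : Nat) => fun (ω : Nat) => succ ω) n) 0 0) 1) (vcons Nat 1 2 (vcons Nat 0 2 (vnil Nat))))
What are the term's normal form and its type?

resulting normal form:
  fun (v : Vec (Vec Nat 3) 5) => refl (Vec Nat 3) (vcons Nat 2 1 (vcons Nat 1 2 (vcons Nat 0 2 (vnil Nat))))
inferred type:
  Vec (Vec Nat 3) 5 -> Eq (Vec Nat 3) (vcons Nat 2 1 (vcons Nat 1 2 (vcons Nat 0 2 (vnil Nat)))) (vcons Nat 2 1 (vcons Nat 1 2 (vcons Nat 0 2 (vnil Nat))))


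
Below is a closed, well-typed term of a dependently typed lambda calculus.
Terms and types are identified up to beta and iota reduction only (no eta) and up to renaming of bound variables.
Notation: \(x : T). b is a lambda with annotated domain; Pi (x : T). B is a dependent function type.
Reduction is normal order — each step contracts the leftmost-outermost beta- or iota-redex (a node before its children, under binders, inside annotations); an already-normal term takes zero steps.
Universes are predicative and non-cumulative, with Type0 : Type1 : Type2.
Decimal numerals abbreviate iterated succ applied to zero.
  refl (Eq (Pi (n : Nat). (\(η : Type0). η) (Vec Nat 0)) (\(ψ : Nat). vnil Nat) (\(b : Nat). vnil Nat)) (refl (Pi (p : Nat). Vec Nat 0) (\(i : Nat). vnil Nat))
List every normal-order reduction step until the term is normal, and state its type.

normal-order reduction sequence:
  refl (Eq (Pi (n : Nat). (\(η : Type0). η) (Vec Nat 0)) (\(ψ : Nat). vnil Nat) (\(b : Nat). vnil Nat)) (refl (Pi (p : Nat). Vec Nat 0) (\(i : Nat). vnil Nat))
  ~> refl (Eq (Pi (n : Nat). Vec Nat 0) (\(η : Nat). vnil Nat) (\(ψ : Nat). vnil Nat)) (refl (Pi (b : Nat). Vec Nat 0) (\(p : Nat). vnil Nat))
type:
  Eq (Eq (Pi (n : Nat). Vec Nat 0) (\(η : Nat). vnil Nat) (\(ψ : Nat). vnil Nat)) (refl (Pi (b : Nat). Vec Nat 0) (\(p : Nat). vnil Nat)) (refl (Pi (i : Nat). Vec Nat 0) (\(χ : Nat). vnil Nat))


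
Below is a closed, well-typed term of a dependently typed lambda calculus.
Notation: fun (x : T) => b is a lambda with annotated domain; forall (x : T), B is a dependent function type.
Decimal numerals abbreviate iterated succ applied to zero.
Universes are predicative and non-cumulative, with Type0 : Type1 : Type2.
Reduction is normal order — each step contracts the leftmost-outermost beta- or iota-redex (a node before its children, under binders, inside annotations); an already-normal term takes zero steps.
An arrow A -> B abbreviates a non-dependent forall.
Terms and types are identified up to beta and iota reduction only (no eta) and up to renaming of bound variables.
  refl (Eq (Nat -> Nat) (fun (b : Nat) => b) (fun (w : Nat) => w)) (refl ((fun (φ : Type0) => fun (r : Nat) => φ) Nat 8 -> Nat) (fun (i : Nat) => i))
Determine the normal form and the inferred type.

normal form:
  refl (Eq (Nat -> Nat) (fun (b : Nat) => b) (fun (w : Nat) => w)) (refl (Nat -> Nat) (fun (φ : Nat) => φ))
inferred type:
  Eq (Eq (Nat -> Nat) (fun (b : Nat) => b) (fun (w : Nat) => w)) (refl (Nat -> Nat) (fun (φ : Nat) => φ)) (refl (Nat -> Nat) (fun (r : Nat) => r))


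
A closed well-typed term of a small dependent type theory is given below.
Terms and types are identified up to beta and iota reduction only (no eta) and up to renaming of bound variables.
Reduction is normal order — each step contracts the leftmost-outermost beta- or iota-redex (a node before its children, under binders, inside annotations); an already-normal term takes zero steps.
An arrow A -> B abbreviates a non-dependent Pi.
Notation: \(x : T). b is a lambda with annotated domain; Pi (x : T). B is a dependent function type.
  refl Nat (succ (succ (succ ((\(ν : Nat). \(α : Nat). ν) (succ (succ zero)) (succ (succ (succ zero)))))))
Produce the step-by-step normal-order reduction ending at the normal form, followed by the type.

normal-order reduction sequence:
  refl Nat (succ (succ (succ ((\(ν : Nat). \(α : Nat). ν) (succ (succ zero)) (succ (succ (succ zero)))))))
  ~> refl Nat (succ (succ (succ ((\(ν : Nat). succ (succ zero)) (succ (succ (succ zero)))))))
  ~> refl Nat (succ (succ (succ (succ (succ zero)))))
the term's type:
  Eq Nat (succ (succ (succ (succ (succ zero))))) (succ (succ (succ (succ (succ zero)))))


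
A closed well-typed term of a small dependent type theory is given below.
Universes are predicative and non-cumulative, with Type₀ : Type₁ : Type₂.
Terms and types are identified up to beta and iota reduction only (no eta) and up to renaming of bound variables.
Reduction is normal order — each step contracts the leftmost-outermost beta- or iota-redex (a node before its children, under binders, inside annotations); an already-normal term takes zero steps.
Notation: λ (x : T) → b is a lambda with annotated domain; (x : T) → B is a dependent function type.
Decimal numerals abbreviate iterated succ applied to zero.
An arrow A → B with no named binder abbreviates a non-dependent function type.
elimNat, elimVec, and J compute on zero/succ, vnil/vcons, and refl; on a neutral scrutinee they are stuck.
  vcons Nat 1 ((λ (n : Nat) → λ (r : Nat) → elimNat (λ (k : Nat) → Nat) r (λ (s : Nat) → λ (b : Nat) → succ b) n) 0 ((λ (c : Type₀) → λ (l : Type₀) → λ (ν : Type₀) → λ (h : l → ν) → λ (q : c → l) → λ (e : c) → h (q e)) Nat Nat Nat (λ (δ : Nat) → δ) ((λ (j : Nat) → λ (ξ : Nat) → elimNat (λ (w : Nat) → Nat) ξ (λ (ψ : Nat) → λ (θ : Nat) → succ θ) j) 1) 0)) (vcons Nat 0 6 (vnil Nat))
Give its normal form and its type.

reduced normal form:
  vcons Nat 1 1 (vcons Nat 0 6 (vnil Nat))
the term's type:
  Vec Nat 2
observation: the first redex contracted is a beta-redex; the normal form is reached in 16 normal-order steps.


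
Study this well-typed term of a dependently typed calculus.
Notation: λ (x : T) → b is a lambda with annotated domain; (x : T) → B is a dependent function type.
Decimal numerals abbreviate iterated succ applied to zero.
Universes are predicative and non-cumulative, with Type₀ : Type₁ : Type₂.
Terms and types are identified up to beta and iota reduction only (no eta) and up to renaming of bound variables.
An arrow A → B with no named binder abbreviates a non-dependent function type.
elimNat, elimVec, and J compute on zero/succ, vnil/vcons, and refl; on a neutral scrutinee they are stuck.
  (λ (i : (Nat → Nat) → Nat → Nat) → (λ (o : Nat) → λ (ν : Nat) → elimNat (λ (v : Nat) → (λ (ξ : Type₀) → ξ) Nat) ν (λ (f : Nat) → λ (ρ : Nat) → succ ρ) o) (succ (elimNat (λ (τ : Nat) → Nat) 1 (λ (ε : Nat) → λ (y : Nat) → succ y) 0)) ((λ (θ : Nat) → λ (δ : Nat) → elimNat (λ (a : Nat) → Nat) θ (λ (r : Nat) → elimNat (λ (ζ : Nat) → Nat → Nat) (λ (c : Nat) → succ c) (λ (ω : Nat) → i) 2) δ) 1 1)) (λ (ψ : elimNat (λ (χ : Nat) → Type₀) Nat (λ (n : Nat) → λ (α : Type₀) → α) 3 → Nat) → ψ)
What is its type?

the term's type:
  Nat


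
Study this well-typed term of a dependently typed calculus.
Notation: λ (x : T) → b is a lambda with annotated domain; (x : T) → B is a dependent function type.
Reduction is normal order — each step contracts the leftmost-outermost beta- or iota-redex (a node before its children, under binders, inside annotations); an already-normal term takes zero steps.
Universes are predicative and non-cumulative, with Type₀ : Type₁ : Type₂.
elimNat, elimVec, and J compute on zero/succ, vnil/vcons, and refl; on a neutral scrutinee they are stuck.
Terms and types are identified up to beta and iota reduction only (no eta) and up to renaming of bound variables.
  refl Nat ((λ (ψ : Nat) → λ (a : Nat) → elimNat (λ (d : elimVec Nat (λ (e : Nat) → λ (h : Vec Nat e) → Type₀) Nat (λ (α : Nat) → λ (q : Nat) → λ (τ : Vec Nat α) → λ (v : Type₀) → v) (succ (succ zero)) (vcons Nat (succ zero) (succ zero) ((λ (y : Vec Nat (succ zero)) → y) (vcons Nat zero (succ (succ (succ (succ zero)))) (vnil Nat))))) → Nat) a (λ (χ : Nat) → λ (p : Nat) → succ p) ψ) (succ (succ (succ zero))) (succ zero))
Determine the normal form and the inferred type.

resulting normal form:
  refl Nat (succ (succ (succ (succ zero))))
inferred type:
  Eq Nat (succ (succ (succ (succ zero)))) (succ (succ (succ (succ zero))))
observation: the term reaches its normal form after 12 normal-order steps.


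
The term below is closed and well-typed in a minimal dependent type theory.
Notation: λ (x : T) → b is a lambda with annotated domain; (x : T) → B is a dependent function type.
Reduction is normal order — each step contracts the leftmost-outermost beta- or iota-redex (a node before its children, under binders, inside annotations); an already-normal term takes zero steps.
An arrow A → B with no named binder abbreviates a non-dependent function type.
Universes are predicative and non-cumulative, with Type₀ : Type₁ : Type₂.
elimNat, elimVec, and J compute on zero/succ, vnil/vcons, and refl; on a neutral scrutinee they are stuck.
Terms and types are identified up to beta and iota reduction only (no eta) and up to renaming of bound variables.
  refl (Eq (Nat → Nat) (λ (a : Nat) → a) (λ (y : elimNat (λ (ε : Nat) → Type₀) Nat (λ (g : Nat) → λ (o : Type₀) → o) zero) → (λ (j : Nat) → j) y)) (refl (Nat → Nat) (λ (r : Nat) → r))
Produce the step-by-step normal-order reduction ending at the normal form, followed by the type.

normal-order reduction:
  refl (Eq (Nat → Nat) (λ (a : Nat) → a) (λ (y : elimNat (λ (ε : Nat) → Type₀) Nat (λ (g : Nat) → λ (o : Type₀) → o) zero) → (λ (j : Nat) → j) y)) (refl (Nat → Nat) (λ (r : Nat) → r))
  ~> refl (Eq (Nat → Nat) (λ (a : Nat) → a) (λ (y : Nat) → (λ (ε : Nat) → ε) y)) (refl (Nat → Nat) (λ (g : Nat) → g))
  ~> refl (Eq (Nat → Nat) (λ (a : Nat) → a) (λ (y : Nat) → y)) (refl (Nat → Nat) (λ (ε : Nat) → ε))
type:
  Eq (Eq (Nat → Nat) (λ (a : Nat) → a) (λ (y : Nat) → y)) (refl (Nat → Nat) (λ (ε : Nat) → ε)) (refl (Nat → Nat) (λ (g : Nat) → g))


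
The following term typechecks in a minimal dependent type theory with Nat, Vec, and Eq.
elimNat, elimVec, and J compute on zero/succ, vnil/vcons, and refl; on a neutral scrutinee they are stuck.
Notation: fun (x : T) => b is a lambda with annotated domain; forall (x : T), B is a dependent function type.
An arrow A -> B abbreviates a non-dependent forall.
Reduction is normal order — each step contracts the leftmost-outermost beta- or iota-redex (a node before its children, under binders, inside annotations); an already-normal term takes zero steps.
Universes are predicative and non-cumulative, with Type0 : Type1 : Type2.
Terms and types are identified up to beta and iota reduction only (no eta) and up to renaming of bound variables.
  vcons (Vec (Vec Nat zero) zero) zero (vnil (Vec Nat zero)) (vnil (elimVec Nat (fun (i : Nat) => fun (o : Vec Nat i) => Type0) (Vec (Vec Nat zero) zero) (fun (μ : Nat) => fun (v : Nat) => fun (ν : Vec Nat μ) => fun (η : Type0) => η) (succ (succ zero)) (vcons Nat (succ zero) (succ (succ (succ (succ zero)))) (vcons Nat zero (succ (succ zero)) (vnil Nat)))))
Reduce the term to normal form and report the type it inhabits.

normal form:
  vcons (Vec (Vec Nat zero) zero) zero (vnil (Vec Nat zero)) (vnil (Vec (Vec Nat zero) zero))
type:
  Vec (Vec (Vec Nat zero) zero) (succ zero)
observation: the leftmost-outermost redex is an elimVec iota-redex, and normalization takes 11 steps.


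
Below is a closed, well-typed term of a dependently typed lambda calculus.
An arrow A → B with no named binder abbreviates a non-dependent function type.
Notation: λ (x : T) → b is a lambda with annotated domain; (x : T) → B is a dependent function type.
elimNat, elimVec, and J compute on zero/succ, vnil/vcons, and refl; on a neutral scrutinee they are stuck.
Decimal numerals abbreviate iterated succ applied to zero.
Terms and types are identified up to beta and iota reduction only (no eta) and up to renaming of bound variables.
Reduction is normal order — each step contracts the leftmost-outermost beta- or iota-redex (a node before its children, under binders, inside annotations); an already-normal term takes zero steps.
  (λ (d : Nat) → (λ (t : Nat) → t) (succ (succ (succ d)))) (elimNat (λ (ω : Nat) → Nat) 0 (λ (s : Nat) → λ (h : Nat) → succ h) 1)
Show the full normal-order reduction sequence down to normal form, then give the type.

normal-order reduction:
  (λ (d : Nat) → (λ (t : Nat) → t) (succ (succ (succ d)))) (elimNat (λ (ω : Nat) → Nat) 0 (λ (s : Nat) → λ (h : Nat) → succ h) 1)
  ~> (λ (d : Nat) → d) (succ (succ (succ (elimNat (λ (t : Nat) → Nat) 0 (λ (ω : Nat) → λ (s : Nat) → succ s) 1))))
  ~> succ (succ (succ (elimNat (λ (d : Nat) → Nat) 0 (λ (t : Nat) → λ (ω : Nat) → succ ω) 1)))
  ~> succ (succ (succ ((λ (d : Nat) → λ (t : Nat) → succ t) 0 (elimNat (λ (ω : Nat) → Nat) 0 (λ (s : Nat) → λ (h : Nat) → succ h) 0))))
  ~> succ (succ (succ ((λ (d : Nat) → succ d) (elimNat (λ (t : Nat) → Nat) 0 (λ (ω : Nat) → λ (s : Nat) → succ s) 0))))
  ~> succ (succ (succ (succ (elimNat (λ (d : Nat) → Nat) 0 (λ (t : Nat) → λ (ω : Nat) → succ ω) 0))))
  ~> 4
the term's type:
  Nat


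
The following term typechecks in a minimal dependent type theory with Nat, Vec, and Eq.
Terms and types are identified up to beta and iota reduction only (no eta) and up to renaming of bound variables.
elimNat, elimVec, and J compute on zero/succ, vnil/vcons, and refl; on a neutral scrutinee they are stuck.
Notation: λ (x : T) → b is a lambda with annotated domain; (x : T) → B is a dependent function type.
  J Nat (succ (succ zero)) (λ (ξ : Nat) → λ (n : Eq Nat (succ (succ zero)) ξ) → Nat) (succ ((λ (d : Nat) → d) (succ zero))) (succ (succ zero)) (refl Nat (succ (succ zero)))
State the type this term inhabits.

inferred type:
  Nat
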